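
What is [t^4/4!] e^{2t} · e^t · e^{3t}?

The EGF product rule gives c_4 = Σ_{k_1+k_2+k_3=4} C(4; k_1,k_2,k_3) · ∏ g_i(k_i), where e^{2t} gives (2)^k; e^t gives (1)^k; e^{3t} gives (3)^k.
g_1(k) for k = 0…4: 1, 2, 4, 8, 16.
g_2(k) for k = 0…4: 1, 1, 1, 1, 1.
g_3(k) for k = 0…4: 1, 3, 9, 27, 81.
First combine the last two factors: h(k) = Σ_j C(k,j)·g_2(j)·g_3(k−j) for k = 0…4: 1, 4, 16, 64, 256.
c_4 = Σ_k C(4,k)·g_1(k)·h(4−k) = 1·1·256 + 4·2·64 + 6·4·16 + 4·8·4 + 1·16·1 = 256 + 512 + 384 + 128 + 16 = 1296.

1296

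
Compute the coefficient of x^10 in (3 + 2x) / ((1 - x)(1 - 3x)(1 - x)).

487124

The denominator gives the recurrence a_n = 5a_(n−1) − 7a_(n−2) + 3a_(n−3) for n ≥ 3; the numerator fixes a_0 = 3, a_1 = 17, a_2 = 64.
Iterating: 3, 17, 64, 210, 653, 1987, 5994, 18020, 54103, 162357, 487124, so a_10 = 487124.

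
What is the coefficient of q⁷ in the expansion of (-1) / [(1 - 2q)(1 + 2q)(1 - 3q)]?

Partial fractions give a closed form: a_n = (1)·2^n + (-1/5)·(-2)^n + (-9/5)·3^n.
At n = 7: a_7 = -3783.

-3783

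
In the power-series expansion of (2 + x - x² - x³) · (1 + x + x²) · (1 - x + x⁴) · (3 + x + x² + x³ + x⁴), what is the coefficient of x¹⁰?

(2 + x - x² - x³) has coefficients 2,1,-1,-1 for degrees 0…3.
(1 + x + x²) has coefficients 1,1,1,0,0,0,0,0,0,0,0 for degrees 0…10.
Multiplying by (1 - x + x⁴) gives running coefficients 1,0,0,-1,1,1,1,0,0,0,0 for degrees 0…10.
Finally multiplying by (3 + x + x² + x³ + x⁴), the product of all factors after the first has coefficients 3,1,1,-2,3,3,4,2,3,2,1 for degrees 0…10.
[x¹⁰] = 2·1 + 1·2 − 1·3 − 1·2 = -1.

-1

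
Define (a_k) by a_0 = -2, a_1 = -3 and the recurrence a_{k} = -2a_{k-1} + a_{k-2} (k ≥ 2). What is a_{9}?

-2139

The ordinary generating function has denominator 1 + 2t - t^2.
Iterating the recurrence: a_0,…,a_{9} = -2, -3, 4, -11, 26, -63, 152, -367, 886, -2139.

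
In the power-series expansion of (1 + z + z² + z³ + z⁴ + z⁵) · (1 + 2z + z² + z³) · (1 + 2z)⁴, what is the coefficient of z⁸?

353

(1 + z + z² + z³ + z⁴ + z⁵) has coefficients 1,1,1,1,1,1 for degrees 0…5.
(1 + 2z + z² + z³) has coefficients 1,2,1,1,0,0,0,0,0 for degrees 0…8.
Finally multiplying by (1 + 2z)⁴, the product of all factors after the first has coefficients 1,10,41,89,112,88,48,16,0 for degrees 0…8.
[z⁸] = 1·0 + 1·16 + 1·48 + 1·88 + 1·112 + 1·89 = 353.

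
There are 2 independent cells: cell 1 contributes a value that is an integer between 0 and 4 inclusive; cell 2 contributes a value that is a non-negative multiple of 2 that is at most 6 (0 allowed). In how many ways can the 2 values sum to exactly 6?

3

The generating function for the choices is (1 + x + x^2 + x^3 + x^4)·(1 + x^2 + x^4 + x^6); the count is [x^6].
(1 + x + x^2 + x^3 + x^4) has coefficients 1,1,1,1,1 for degrees 0…4.
(1 + x^2 + x^4 + x^6) has coefficients 1,0,1,0,1,0,1 for degrees 0…6.
[x^6] = 1·1 + 1·0 + 1·1 + 1·0 + 1·1 = 3.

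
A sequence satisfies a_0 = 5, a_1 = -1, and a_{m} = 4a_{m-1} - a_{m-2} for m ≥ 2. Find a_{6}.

The ordinary generating function has denominator 1 - 4z + z^2.
Iterating the recurrence: a_0,…,a_{6} = 5, -1, -9, -35, -131, -489, -1825.

-1825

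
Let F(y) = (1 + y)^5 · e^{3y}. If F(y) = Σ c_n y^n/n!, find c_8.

2180601

The EGF product rule gives c_8 = Σ_{k_1+k_2=8} C(8; k_1,k_2) · ∏ g_i(k_i), where (1+y)^5 gives the falling factorial (5)_k; e^{3y} gives (3)^k.
g_1(k) for k = 0…8: 1, 5, 20, 60, 120, 120, 0, 0, 0.
g_2(k) for k = 0…8: 1, 3, 9, 27, 81, 243, 729, 2187, 6561.
c_8 = Σ_k C(8,k)·g_1(k)·g_2(8−k) = 1·1·6561 + 8·5·2187 + 28·20·729 + 56·60·243 + 70·120·81 + 56·120·27 = 6561 + 87480 + 408240 + 816480 + 680400 + 181440 = 2180601.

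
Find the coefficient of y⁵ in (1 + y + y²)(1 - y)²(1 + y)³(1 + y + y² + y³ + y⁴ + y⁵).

-3

(1 + y + y²) has coefficients 1,1,1 for degrees 0…2.
(1 - y)² has coefficients 1,-2,1,0,0,0 for degrees 0…5.
Multiplying by (1 + y)³ gives running coefficients 1,1,-2,-2,1,1 for degrees 0…5.
Finally multiplying by (1 + y + y² + y³ + y⁴ + y⁵), the product of all factors after the first has coefficients 1,2,0,-2,-1,0 for degrees 0…5.
[y⁵] = 1·0 + 1·(-1) + 1·(-2) = -3.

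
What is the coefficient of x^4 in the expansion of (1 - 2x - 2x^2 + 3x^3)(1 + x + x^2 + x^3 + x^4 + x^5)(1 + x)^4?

-21

(1 - 2x - 2x^2 + 3x^3) has coefficients 1,-2,-2,3 for degrees 0…3.
(1 + x + x^2 + x^3 + x^4 + x^5) has coefficients 1,1,1,1,1 for degrees 0…4.
Finally multiplying by (1 + x)^4, the product of all factors after the first has coefficients 1,5,11,15,16 for degrees 0…4.
[x^4] = 1·16 − 2·15 − 2·11 + 3·5 = -21.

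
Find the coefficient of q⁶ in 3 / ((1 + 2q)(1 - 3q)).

1389

The denominator gives the recurrence a_n = a_(n−1) + 6a_(n−2) for n ≥ 2; the numerator fixes a_0 = 3, a_1 = 3.
Iterating: 3, 3, 21, 39, 165, 399, 1389, so a_6 = 1389.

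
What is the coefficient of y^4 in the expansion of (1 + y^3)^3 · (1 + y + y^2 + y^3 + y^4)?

(1 + y^3)^3 has coefficients 1,0,0,3,0 for degrees 0…4.
(1 + y + y^2 + y^3 + y^4) has coefficients 1,1,1,1,1 for degrees 0…4.
[y^4] = 1·1 + 3·1 = 4.

4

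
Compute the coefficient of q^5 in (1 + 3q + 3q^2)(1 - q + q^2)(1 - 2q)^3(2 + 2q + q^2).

-44

(1 + 3q + 3q^2) has coefficients 1,3,3 for degrees 0…2.
(1 - q + q^2) has coefficients 1,-1,1,0,0,0 for degrees 0…5.
Multiplying by (1 - 2q)^3 gives running coefficients 1,-7,19,-26,20,-8 for degrees 0…5.
Finally multiplying by (2 + 2q + q^2), the product of all factors after the first has coefficients 2,-12,25,-21,7,-2 for degrees 0…5.
[q^5] = 1·(-2) + 3·7 + 3·(-21) = -44.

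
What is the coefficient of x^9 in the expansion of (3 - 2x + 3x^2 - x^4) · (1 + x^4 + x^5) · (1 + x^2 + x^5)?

(3 - 2x + 3x^2 - x^4) has coefficients 3,-2,3,0,-1 for degrees 0…4.
(1 + x^4 + x^5) has coefficients 1,0,0,0,1,1,0,0,0,0 for degrees 0…9.
Finally multiplying by (1 + x^2 + x^5), the product of all factors after the first has coefficients 1,0,1,0,1,2,1,1,0,1 for degrees 0…9.
[x^9] = 3·1 − 2·0 + 3·1 − 1·2 = 4.

4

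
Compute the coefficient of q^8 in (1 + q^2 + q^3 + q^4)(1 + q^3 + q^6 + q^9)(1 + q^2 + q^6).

(1 + q^2 + q^3 + q^4) has coefficients 1,0,1,1,1 for degrees 0…4.
(1 + q^3 + q^6 + q^9) has coefficients 1,0,0,1,0,0,1,0,0 for degrees 0…8.
Finally multiplying by (1 + q^2 + q^6), the product of all factors after the first has coefficients 1,0,1,1,0,1,2,0,1 for degrees 0…8.
[q^8] = 1·1 + 1·2 + 1·1 + 1·0 = 4.

4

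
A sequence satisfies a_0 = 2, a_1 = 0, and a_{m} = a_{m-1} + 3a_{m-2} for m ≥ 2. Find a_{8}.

The ordinary generating function has denominator 1 - q - 3q^2.
Iterating the recurrence: a_0,…,a_{8} = 2, 0, 6, 6, 24, 42, 114, 240, 582.

582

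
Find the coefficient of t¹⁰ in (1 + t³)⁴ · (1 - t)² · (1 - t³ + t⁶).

(1 + t³)⁴ has coefficients 1,0,0,4,0,0,6,0,0,4,0 for degrees 0…10.
(1 - t)² has coefficients 1,-2,1,0,0,0,0,0,0,0,0 for degrees 0…10.
Finally multiplying by (1 - t³ + t⁶), the product of all factors after the first has coefficients 1,-2,1,-1,2,-1,1,-2,1,0,0 for degrees 0…10.
[t¹⁰] = 1·0 + 4·(-2) + 6·2 + 4·(-2) = -4.

-4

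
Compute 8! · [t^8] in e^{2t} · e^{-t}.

The EGF product rule gives c_8 = Σ_{k_1+k_2=8} C(8; k_1,k_2) · ∏ g_i(k_i), where e^{2t} gives (2)^k; e^{-t} gives (-1)^k.
g_1(k) for k = 0…8: 1, 2, 4, 8, 16, 32, 64, 128, 256.
g_2(k) for k = 0…8: 1, -1, 1, -1, 1, -1, 1, -1, 1.
c_8 = Σ_k C(8,k)·g_1(k)·g_2(8−k) = 1·1·1 + 8·2·(-1) + 28·4·1 + 56·8·(-1) + 70·16·1 + 56·32·(-1) + 28·64·1 + 8·128·(-1) + 1·256·1 = 1 − 16 + 112 − 448 + 1120 − 1792 + 1792 − 1024 + 256 = 1.

1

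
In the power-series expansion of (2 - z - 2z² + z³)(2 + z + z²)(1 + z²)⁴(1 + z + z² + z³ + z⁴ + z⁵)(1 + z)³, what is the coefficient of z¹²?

(2 - z - 2z² + z³) has coefficients 2,-1,-2,1 for degrees 0…3.
(2 + z + z²) has coefficients 2,1,1,0,0,0,0,0,0,0,0,0,0 for degrees 0…12.
Multiplying by (1 + z²)⁴ gives running coefficients 2,1,9,4,16,6,14,4,6,1,1,0,0 for degrees 0…12.
Multiplying by (1 + z + z² + z³ + z⁴ + z⁵) gives running coefficients 2,3,12,16,32,38,50,53,50,47,32,26,12 for degrees 0…12.
Finally multiplying by (1 + z)³, the product of all factors after the first has coefficients 2,9,27,63,119,194,276,349,397,406,376,313,233 for degrees 0…12.
[z¹²] = 2·233 − 1·313 − 2·376 + 1·406 = -193.

-193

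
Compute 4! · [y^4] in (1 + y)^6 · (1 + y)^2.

1680

The EGF product rule gives c_4 = Σ_{k_1+k_2=4} C(4; k_1,k_2) · ∏ g_i(k_i), where (1+y)^6 gives the falling factorial (6)_k; (1+y)^2 gives the falling factorial (2)_k.
g_1(k) for k = 0…4: 1, 6, 30, 120, 360.
g_2(k) for k = 0…4: 1, 2, 2, 0, 0.
c_4 = Σ_k C(4,k)·g_1(k)·g_2(4−k) = 6·30·2 + 4·120·2 + 1·360·1 = 360 + 960 + 360 = 1680.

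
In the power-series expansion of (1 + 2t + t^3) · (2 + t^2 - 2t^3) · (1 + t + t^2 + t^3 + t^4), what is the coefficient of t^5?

4

(1 + 2t + t^3) has coefficients 1,2,0,1 for degrees 0…3.
(2 + t^2 - 2t^3) has coefficients 2,0,1,-2,0,0 for degrees 0…5.
Finally multiplying by (1 + t + t^2 + t^3 + t^4), the product of all factors after the first has coefficients 2,2,3,1,1,-1 for degrees 0…5.
[t^5] = 1·(-1) + 2·1 + 1·3 = 4.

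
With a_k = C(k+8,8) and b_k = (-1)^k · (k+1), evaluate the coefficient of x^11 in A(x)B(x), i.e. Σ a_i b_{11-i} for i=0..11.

Write out a_i and b_{11-i} for i = 0,…,11 and sum the products.
Σ = 1·(-12) + 9·11 + 45·(-10) + 165·9 + 495·(-8) + 1287·7 + 3003·(-6) + 6435·5 + 12870·(-4) + 24310·3 + 43758·(-2) + 75582·1 = 29844.

29844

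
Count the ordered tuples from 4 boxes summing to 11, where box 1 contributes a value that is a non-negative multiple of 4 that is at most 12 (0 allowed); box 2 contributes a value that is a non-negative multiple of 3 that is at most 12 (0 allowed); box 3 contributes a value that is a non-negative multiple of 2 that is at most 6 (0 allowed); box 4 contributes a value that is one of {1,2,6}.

8

The generating function for the choices is (1 + x^4 + x^8 + x^12)·(1 + x^3 + x^6 + x^9 + x^12)·(1 + x^2 + x^4 + x^6)·(x + x^2 + x^6); the count is [x^11].
(1 + x^4 + x^8 + x^12) has coefficients 1,0,0,0,1,0,0,0,1,0,0,0 for degrees 0…11.
(1 + x^3 + x^6 + x^9 + x^12) has coefficients 1,0,0,1,0,0,1,0,0,1,0,0 for degrees 0…11.
Multiplying by (1 + x^2 + x^4 + x^6) gives running coefficients 1,0,1,1,1,1,2,1,1,2,1,1 for degrees 0…11.
Finally multiplying by (x + x^2 + x^6), the product of all factors after the first has coefficients 0,1,1,1,2,2,3,3,4,3,4,4 for degrees 0…11.
[x^11] = 1·4 + 1·3 + 1·1 = 8.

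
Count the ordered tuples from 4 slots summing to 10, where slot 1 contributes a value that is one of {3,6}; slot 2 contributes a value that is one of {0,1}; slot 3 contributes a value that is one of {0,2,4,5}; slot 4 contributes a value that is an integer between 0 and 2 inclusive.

6

The generating function for the choices is (q³ + q⁶)·(1 + q)·(1 + q² + q⁴ + q⁵)·(1 + q + q²); the count is [q¹⁰].
(q³ + q⁶) has coefficients 0,0,0,1,0,0,1 for degrees 0…6.
(1 + q) has coefficients 1,1,0,0,0,0,0,0,0,0,0 for degrees 0…10.
Multiplying by (1 + q² + q⁴ + q⁵) gives running coefficients 1,1,1,1,1,2,1,0,0,0,0 for degrees 0…10.
Finally multiplying by (1 + q + q²), the product of all factors after the first has coefficients 1,2,3,3,3,4,4,3,1,0,0 for degrees 0…10.
[q¹⁰] = 1·3 + 1·3 = 6.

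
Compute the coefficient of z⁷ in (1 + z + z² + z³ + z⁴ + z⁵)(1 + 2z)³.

20

(1 + z + z² + z³ + z⁴ + z⁵) has coefficients 1,1,1,1,1,1 for degrees 0…5.
(1 + 2z)³ has coefficients 1,6,12,8,0,0,0,0 for degrees 0…7.
[z⁷] = 1·0 + 1·0 + 1·0 + 1·0 + 1·8 + 1·12 = 20.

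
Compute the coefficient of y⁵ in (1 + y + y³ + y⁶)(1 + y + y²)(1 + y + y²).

4

(1 + y + y³ + y⁶) has coefficients 1,1,0,1,0,0 for degrees 0…5.
(1 + y + y²) has coefficients 1,1,1,0,0,0 for degrees 0…5.
Finally multiplying by (1 + y + y²), the product of all factors after the first has coefficients 1,2,3,2,1,0 for degrees 0…5.
[y⁵] = 1·0 + 1·1 + 1·3 = 4.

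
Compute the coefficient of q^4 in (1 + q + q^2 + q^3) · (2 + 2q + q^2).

(1 + q + q^2 + q^3) has coefficients 1,1,1,1 for degrees 0…3.
(2 + 2q + q^2) has coefficients 2,2,1,0,0 for degrees 0…4.
[q^4] = 1·0 + 1·0 + 1·1 + 1·2 = 3.

3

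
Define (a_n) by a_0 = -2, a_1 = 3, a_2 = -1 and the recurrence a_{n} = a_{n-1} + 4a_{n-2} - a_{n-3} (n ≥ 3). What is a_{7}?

The ordinary generating function has denominator 1 - t - 4t^2 + t^3.
Iterating the recurrence: a_0,…,a_{7} = -2, 3, -1, 13, 6, 59, 70, 300.

300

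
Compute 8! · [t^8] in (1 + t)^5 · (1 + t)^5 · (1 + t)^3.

51891840

The EGF product rule gives c_8 = Σ_{k_1+k_2+k_3=8} C(8; k_1,k_2,k_3) · ∏ g_i(k_i), where (1+t)^5 gives the falling factorial (5)_k; (1+t)^5 gives the falling factorial (5)_k; (1+t)^3 gives the falling factorial (3)_k.
g_1(k) for k = 0…8: 1, 5, 20, 60, 120, 120, 0, 0, 0.
g_2(k) for k = 0…8: 1, 5, 20, 60, 120, 120, 0, 0, 0.
g_3(k) for k = 0…8: 1, 3, 6, 6, 0, 0, 0, 0, 0.
First combine the last two factors: h(k) = Σ_j C(k,j)·g_2(j)·g_3(k−j) for k = 0…8: 1, 8, 56, 336, 1680, 6720, 20160, 40320, 40320.
c_8 = Σ_k C(8,k)·g_1(k)·h(8−k) = 1·1·40320 + 8·5·40320 + 28·20·20160 + 56·60·6720 + 70·120·1680 + 56·120·336 = 40320 + 1612800 + 11289600 + 22579200 + 14112000 + 2257920 = 51891840.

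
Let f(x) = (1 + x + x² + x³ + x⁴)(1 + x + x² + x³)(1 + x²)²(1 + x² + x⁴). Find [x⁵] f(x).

(1 + x + x² + x³ + x⁴) has coefficients 1,1,1,1,1 for degrees 0…4.
(1 + x + x² + x³) has coefficients 1,1,1,1,0,0 for degrees 0…5.
Multiplying by (1 + x²)² gives running coefficients 1,1,3,3,3,3 for degrees 0…5.
Finally multiplying by (1 + x² + x⁴), the product of all factors after the first has coefficients 1,1,4,4,7,7 for degrees 0…5.
[x⁵] = 1·7 + 1·7 + 1·4 + 1·4 + 1·1 = 23.

23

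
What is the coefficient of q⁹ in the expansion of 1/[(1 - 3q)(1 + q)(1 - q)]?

22143

Partial fractions give a closed form: a_n = (9/8)·3^n + (1/8)·(-1)^n + (-1/4)·1^n.
At n = 9: a_9 = 22143.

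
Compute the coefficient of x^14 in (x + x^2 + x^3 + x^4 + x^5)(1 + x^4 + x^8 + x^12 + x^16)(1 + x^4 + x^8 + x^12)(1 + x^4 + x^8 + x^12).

10

(x + x^2 + x^3 + x^4 + x^5) has coefficients 0,1,1,1,1,1 for degrees 0…5.
(1 + x^4 + x^8 + x^12 + x^16) has coefficients 1,0,0,0,1,0,0,0,1,0,0,0,1,0,0 for degrees 0…14.
Multiplying by (1 + x^4 + x^8 + x^12) gives running coefficients 1,0,0,0,2,0,0,0,3,0,0,0,4,0,0 for degrees 0…14.
Finally multiplying by (1 + x^4 + x^8 + x^12), the product of all factors after the first has coefficients 1,0,0,0,3,0,0,0,6,0,0,0,10,0,0 for degrees 0…14.
[x^14] = 1·0 + 1·10 + 1·0 + 1·0 + 1·0 = 10.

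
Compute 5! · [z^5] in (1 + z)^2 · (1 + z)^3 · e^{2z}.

The EGF product rule gives c_5 = Σ_{k_1+k_2+k_3=5} C(5; k_1,k_2,k_3) · ∏ g_i(k_i), where (1+z)^2 gives the falling factorial (2)_k; (1+z)^3 gives the falling factorial (3)_k; e^{2z} gives (2)^k.
g_1(k) for k = 0…5: 1, 2, 2, 0, 0, 0.
g_2(k) for k = 0…5: 1, 3, 6, 6, 0, 0.
g_3(k) for k = 0…5: 1, 2, 4, 8, 16, 32.
First combine the last two factors: h(k) = Σ_j C(k,j)·g_2(j)·g_3(k−j) for k = 0…5: 1, 5, 22, 86, 304, 992.
c_5 = Σ_k C(5,k)·g_1(k)·h(5−k) = 1·1·992 + 5·2·304 + 10·2·86 = 992 + 3040 + 1720 = 5752.

5752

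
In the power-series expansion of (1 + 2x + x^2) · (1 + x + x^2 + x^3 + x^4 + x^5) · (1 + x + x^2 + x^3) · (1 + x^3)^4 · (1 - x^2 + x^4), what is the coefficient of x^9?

92

(1 + 2x + x^2) has coefficients 1,2,1 for degrees 0…2.
(1 + x + x^2 + x^3 + x^4 + x^5) has coefficients 1,1,1,1,1,1,0,0,0,0 for degrees 0…9.
Multiplying by (1 + x + x^2 + x^3) gives running coefficients 1,2,3,4,4,4,3,2,1,0 for degrees 0…9.
Multiplying by (1 + x^3)^4 gives running coefficients 1,2,3,8,12,16,25,30,35,40 for degrees 0…9.
Finally multiplying by (1 - x^2 + x^4), the product of all factors after the first has coefficients 1,2,2,6,10,10,16,22,22,26 for degrees 0…9.
[x^9] = 1·26 + 2·22 + 1·22 = 92.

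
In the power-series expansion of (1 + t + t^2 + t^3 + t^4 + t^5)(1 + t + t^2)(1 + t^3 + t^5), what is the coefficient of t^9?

(1 + t + t^2 + t^3 + t^4 + t^5) has coefficients 1,1,1,1,1,1 for degrees 0…5.
(1 + t + t^2) has coefficients 1,1,1,0,0,0,0,0,0,0 for degrees 0…9.
Finally multiplying by (1 + t^3 + t^5), the product of all factors after the first has coefficients 1,1,1,1,1,2,1,1,0,0 for degrees 0…9.
[t^9] = 1·0 + 1·0 + 1·1 + 1·1 + 1·2 + 1·1 = 5.

5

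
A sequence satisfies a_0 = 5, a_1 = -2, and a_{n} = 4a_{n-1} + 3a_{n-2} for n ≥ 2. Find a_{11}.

5052454

The ordinary generating function has denominator 1 - 4y - 3y^2.
Iterating the recurrence: a_0,…,a_{11} = 5, -2, 7, 22, 109, 502, 2335, 10846, 50389, 234094, 1087543, 5052454.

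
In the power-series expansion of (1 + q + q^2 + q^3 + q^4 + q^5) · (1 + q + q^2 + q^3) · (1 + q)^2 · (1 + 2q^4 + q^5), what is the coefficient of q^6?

(1 + q + q^2 + q^3 + q^4 + q^5) has coefficients 1,1,1,1,1,1 for degrees 0…5.
(1 + q + q^2 + q^3) has coefficients 1,1,1,1,0,0,0 for degrees 0…6.
Multiplying by (1 + q)^2 gives running coefficients 1,3,4,4,3,1,0 for degrees 0…6.
Finally multiplying by (1 + 2q^4 + q^5), the product of all factors after the first has coefficients 1,3,4,4,5,8,11 for degrees 0…6.
[q^6] = 1·11 + 1·8 + 1·5 + 1·4 + 1·4 + 1·3 = 35.

35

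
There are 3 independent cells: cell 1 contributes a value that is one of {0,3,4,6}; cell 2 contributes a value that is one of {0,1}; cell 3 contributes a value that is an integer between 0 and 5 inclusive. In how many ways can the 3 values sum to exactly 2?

The generating function for the choices is (1 + q^3 + q^4 + q^6)·(1 + q)·(1 + q + q^2 + q^3 + q^4 + q^5); the count is [q^2].
(1 + q^3 + q^4 + q^6) has coefficients 1,0,0 for degrees 0…2.
(1 + q) has coefficients 1,1,0 for degrees 0…2.
Finally multiplying by (1 + q + q^2 + q^3 + q^4 + q^5), the product of all factors after the first has coefficients 1,2,2 for degrees 0…2.
[q^2] = 1·2 = 2.

2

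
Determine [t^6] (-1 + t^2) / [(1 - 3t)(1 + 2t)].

The denominator gives the recurrence a_n = a_(n−1) + 6a_(n−2) for n ≥ 3; the numerator fixes a_0 = -1, a_1 = -1, a_2 = -6.
Iterating: -1, -1, -6, -12, -48, -120, -408, so a_6 = -408.

-408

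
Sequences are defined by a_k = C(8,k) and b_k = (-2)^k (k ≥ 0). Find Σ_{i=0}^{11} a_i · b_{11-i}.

-8

Write out a_i and b_{11-i} for i = 0,…,11 and sum the products.
Σ = 1·(-2048) + 8·1024 + 28·(-512) + 56·256 + 70·(-128) + 56·64 + 28·(-32) + 8·16 + 1·(-8) + 0·4 + 0·(-2) + 0·1 = -8.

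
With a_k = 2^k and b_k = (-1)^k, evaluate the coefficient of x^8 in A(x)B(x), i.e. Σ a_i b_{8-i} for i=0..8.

171

This is [x^8] in the product of the two ordinary generating functions.
Σ = 1·1 + 2·(-1) + 4·1 + 8·(-1) + 16·1 + 32·(-1) + 64·1 + 128·(-1) + 256·1 = 171.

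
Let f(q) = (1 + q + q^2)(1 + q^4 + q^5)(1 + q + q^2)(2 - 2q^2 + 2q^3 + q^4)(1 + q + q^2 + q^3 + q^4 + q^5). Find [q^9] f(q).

(1 + q + q^2) has coefficients 1,1,1 for degrees 0…2.
(1 + q^4 + q^5) has coefficients 1,0,0,0,1,1,0,0,0,0 for degrees 0…9.
Multiplying by (1 + q + q^2) gives running coefficients 1,1,1,0,1,2,2,1,0,0 for degrees 0…9.
Multiplying by (2 - 2q^2 + 2q^3 + q^4) gives running coefficients 2,2,0,0,3,7,3,0,1,4 for degrees 0…9.
Finally multiplying by (1 + q + q^2 + q^3 + q^4 + q^5), the product of all factors after the first has coefficients 2,4,4,4,7,14,15,13,14,18 for degrees 0…9.
[q^9] = 1·18 + 1·14 + 1·13 = 45.

45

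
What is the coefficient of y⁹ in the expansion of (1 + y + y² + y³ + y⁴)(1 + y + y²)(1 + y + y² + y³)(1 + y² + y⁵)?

18

(1 + y + y² + y³ + y⁴) has coefficients 1,1,1,1,1 for degrees 0…4.
(1 + y + y²) has coefficients 1,1,1,0,0,0,0,0,0,0 for degrees 0…9.
Multiplying by (1 + y + y² + y³) gives running coefficients 1,2,3,3,2,1,0,0,0,0 for degrees 0…9.
Finally multiplying by (1 + y² + y⁵), the product of all factors after the first has coefficients 1,2,4,5,5,5,4,4,3,2 for degrees 0…9.
[y⁹] = 1·2 + 1·3 + 1·4 + 1·4 + 1·5 = 18.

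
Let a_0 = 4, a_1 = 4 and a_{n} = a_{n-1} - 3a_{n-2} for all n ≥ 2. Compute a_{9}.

The ordinary generating function has denominator 1 - x + 3x^2.
Iterating the recurrence: a_0,…,a_{9} = 4, 4, -8, -20, 4, 64, 52, -140, -296, 124.

124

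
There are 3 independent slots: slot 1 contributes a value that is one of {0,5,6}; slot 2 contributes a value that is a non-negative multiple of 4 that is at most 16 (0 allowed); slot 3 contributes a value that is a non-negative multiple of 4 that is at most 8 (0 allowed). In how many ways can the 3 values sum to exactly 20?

The generating function for the choices is (1 + t⁵ + t⁶)·(1 + t⁴ + t⁸ + t¹² + t¹⁶)·(1 + t⁴ + t⁸); the count is [t²⁰].
(1 + t⁵ + t⁶) has coefficients 1,0,0,0,0,1,1 for degrees 0…6.
(1 + t⁴ + t⁸ + t¹² + t¹⁶) has coefficients 1,0,0,0,1,0,0,0,1,0,0,0,1,0,0,0,1,0,0,0,0 for degrees 0…20.
Finally multiplying by (1 + t⁴ + t⁸), the product of all factors after the first has coefficients 1,0,0,0,2,0,0,0,3,0,0,0,3,0,0,0,3,0,0,0,2 for degrees 0…20.
[t²⁰] = 1·2 + 1·0 + 1·0 = 2.

2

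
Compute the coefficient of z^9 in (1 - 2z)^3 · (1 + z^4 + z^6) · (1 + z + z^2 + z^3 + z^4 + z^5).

-2

(1 - 2z)^3 has coefficients 1,-6,12,-8 for degrees 0…3.
(1 + z^4 + z^6) has coefficients 1,0,0,0,1,0,1,0,0,0 for degrees 0…9.
Finally multiplying by (1 + z + z^2 + z^3 + z^4 + z^5), the product of all factors after the first has coefficients 1,1,1,1,2,2,2,2,2,2 for degrees 0…9.
[z^9] = 1·2 − 6·2 + 12·2 − 8·2 = -2.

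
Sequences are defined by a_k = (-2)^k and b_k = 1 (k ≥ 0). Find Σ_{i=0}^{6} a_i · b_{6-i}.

43

This is [x^6] in the product of the two ordinary generating functions.
Σ = 1·1 − 2·1 + 4·1 − 8·1 + 16·1 − 32·1 + 64·1 = 43.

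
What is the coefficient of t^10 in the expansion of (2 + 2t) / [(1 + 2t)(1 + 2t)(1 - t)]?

8420

The denominator gives the recurrence a_n = −3a_(n−1) + 4a_(n−3) for n ≥ 3; the numerator fixes a_0 = 2, a_1 = -4, a_2 = 12.
Iterating: 2, -4, 12, -28, 68, -156, 356, -796, 1764, -3868, 8420, so a_10 = 8420.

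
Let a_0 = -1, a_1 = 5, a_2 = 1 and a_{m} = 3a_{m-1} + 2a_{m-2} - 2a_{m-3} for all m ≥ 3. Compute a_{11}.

The ordinary generating function has denominator 1 - 3t - 2t^2 + 2t^3.
Iterating the recurrence: a_0,…,a_{11} = -1, 5, 1, 15, 37, 139, 461, 1587, 5405, 18467, 63037, 215235.

215235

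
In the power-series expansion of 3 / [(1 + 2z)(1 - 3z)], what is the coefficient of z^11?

Partial fractions give a closed form: a_n = (6/5)·(-2)^n + (9/5)·3^n.
At n = 11: a_11 = 316407.

316407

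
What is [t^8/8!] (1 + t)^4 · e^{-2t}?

The EGF product rule gives c_8 = Σ_{k_1+k_2=8} C(8; k_1,k_2) · ∏ g_i(k_i), where (1+t)^4 gives the falling factorial (4)_k; e^{-2t} gives (-2)^k.
g_1(k) for k = 0…8: 1, 4, 12, 24, 24, 0, 0, 0, 0.
g_2(k) for k = 0…8: 1, -2, 4, -8, 16, -32, 64, -128, 256.
c_8 = Σ_k C(8,k)·g_1(k)·g_2(8−k) = 1·1·256 + 8·4·(-128) + 28·12·64 + 56·24·(-32) + 70·24·16 = 256 − 4096 + 21504 − 43008 + 26880 = 1536.

1536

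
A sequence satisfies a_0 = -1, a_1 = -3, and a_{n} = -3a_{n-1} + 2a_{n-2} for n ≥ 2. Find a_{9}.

The ordinary generating function has denominator 1 + 3q - 2q^2.
Iterating the recurrence: a_0,…,a_{9} = -1, -3, 7, -27, 95, -339, 1207, -4299, 15311, -54531.

-54531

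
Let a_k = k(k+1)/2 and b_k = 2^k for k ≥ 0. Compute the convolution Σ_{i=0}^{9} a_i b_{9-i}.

1981

Write out a_i and b_{9-i} for i = 0,…,9 and sum the products.
Σ = 0·512 + 1·256 + 3·128 + 6·64 + 10·32 + 15·16 + 21·8 + 28·4 + 36·2 + 45·1 = 1981.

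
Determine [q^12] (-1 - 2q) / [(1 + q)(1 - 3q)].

The denominator gives the recurrence a_n = 2a_(n−1) + 3a_(n−2) for n ≥ 2; the numerator fixes a_0 = -1, a_1 = -4.
Iterating: -1, -4, -11, -34, -101, -304, -911, -2734, -8201, -24604, -73811, -221434, -664301, so a_12 = -664301.

-664301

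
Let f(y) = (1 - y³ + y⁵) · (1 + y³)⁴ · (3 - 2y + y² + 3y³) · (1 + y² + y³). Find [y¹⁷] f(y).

21

(1 - y³ + y⁵) has coefficients 1,0,0,-1,0,1 for degrees 0…5.
(1 + y³)⁴ has coefficients 1,0,0,4,0,0,6,0,0,4,0,0,1,0,0,0,0,0 for degrees 0…17.
Multiplying by (3 - 2y + y² + 3y³) gives running coefficients 3,-2,1,15,-8,4,30,-12,6,30,-8,4,15,-2,1,3,0,0 for degrees 0…17.
Finally multiplying by (1 + y² + y³), the product of all factors after the first has coefficients 3,-2,4,16,-9,20,37,-16,40,48,-14,40,37,-6,20,16,-1,4 for degrees 0…17.
[y¹⁷] = 1·4 − 1·20 + 1·37 = 21.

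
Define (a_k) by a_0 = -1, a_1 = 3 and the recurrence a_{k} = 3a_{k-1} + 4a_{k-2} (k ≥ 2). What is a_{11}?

1677723

The ordinary generating function has denominator 1 - 3t - 4t^2.
Iterating the recurrence: a_0,…,a_{11} = -1, 3, 5, 27, 101, 411, 1637, 6555, 26213, 104859, 419429, 1677723.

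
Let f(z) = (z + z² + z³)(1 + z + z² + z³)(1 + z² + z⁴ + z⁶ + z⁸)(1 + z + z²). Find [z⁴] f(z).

(z + z² + z³) has coefficients 0,1,1,1 for degrees 0…3.
(1 + z + z² + z³) has coefficients 1,1,1,1,0 for degrees 0…4.
Multiplying by (1 + z² + z⁴ + z⁶ + z⁸) gives running coefficients 1,1,2,2,2 for degrees 0…4.
Finally multiplying by (1 + z + z²), the product of all factors after the first has coefficients 1,2,4,5,6 for degrees 0…4.
[z⁴] = 1·5 + 1·4 + 1·2 = 11.

11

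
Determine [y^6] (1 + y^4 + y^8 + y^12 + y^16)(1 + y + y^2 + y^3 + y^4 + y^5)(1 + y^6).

2

(1 + y^4 + y^8 + y^12 + y^16) has coefficients 1,0,0,0,1,0,0 for degrees 0…6.
(1 + y + y^2 + y^3 + y^4 + y^5) has coefficients 1,1,1,1,1,1,0 for degrees 0…6.
Finally multiplying by (1 + y^6), the product of all factors after the first has coefficients 1,1,1,1,1,1,1 for degrees 0…6.
[y^6] = 1·1 + 1·1 = 2.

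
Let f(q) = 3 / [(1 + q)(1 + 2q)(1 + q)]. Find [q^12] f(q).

The denominator gives the recurrence a_n = −4a_(n−1) − 5a_(n−2) − 2a_(n−3) for n ≥ 3; the numerator fixes a_0 = 3, a_1 = -12, a_2 = 33.
Iterating: 3, -12, 33, -78, 171, -360, 741, -1506, 3039, -6108, 12249, -24534, 49107, so a_12 = 49107.

49107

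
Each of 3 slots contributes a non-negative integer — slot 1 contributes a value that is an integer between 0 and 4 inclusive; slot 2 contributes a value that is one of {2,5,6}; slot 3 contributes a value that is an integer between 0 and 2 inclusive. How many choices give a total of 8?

The generating function for the choices is (1 + x + x^2 + x^3 + x^4)·(x^2 + x^5 + x^6)·(1 + x + x^2); the count is [x^8].
(1 + x + x^2 + x^3 + x^4) has coefficients 1,1,1,1,1 for degrees 0…4.
(x^2 + x^5 + x^6) has coefficients 0,0,1,0,0,1,1,0,0 for degrees 0…8.
Finally multiplying by (1 + x + x^2), the product of all factors after the first has coefficients 0,0,1,1,1,1,2,2,1 for degrees 0…8.
[x^8] = 1·1 + 1·2 + 1·2 + 1·1 + 1·1 = 7.

7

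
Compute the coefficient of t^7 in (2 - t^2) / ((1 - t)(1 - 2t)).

447

The denominator gives the recurrence a_n = 3a_(n−1) − 2a_(n−2) for n ≥ 3; the numerator fixes a_0 = 2, a_1 = 6, a_2 = 13.
Iterating: 2, 6, 13, 27, 55, 111, 223, 447, so a_7 = 447.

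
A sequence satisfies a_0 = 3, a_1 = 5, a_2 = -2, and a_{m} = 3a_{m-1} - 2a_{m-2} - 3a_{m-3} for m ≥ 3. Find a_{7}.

-415

The ordinary generating function has denominator 1 - 3q + 2q^2 + 3q^3.
Iterating the recurrence: a_0,…,a_{7} = 3, 5, -2, -25, -86, -202, -359, -415.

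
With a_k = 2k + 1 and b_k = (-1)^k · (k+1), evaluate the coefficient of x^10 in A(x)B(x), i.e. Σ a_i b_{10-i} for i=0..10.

6

The convolution is the x^10 coefficient of A(x)B(x).
Σ = 1·11 + 3·(-10) + 5·9 + 7·(-8) + 9·7 + 11·(-6) + 13·5 + 15·(-4) + 17·3 + 19·(-2) + 21·1 = 6.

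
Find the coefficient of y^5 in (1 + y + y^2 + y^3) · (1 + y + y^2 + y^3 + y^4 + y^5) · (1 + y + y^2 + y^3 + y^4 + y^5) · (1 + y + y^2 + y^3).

48

(1 + y + y^2 + y^3) has coefficients 1,1,1,1 for degrees 0…3.
(1 + y + y^2 + y^3 + y^4 + y^5) has coefficients 1,1,1,1,1,1 for degrees 0…5.
Multiplying by (1 + y + y^2 + y^3 + y^4 + y^5) gives running coefficients 1,2,3,4,5,6 for degrees 0…5.
Finally multiplying by (1 + y + y^2 + y^3), the product of all factors after the first has coefficients 1,3,6,10,14,18 for degrees 0…5.
[y^5] = 1·18 + 1·14 + 1·10 + 1·6 = 48.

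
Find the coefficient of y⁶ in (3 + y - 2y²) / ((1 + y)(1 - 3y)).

1701

The denominator gives the recurrence a_n = 2a_(n−1) + 3a_(n−2) for n ≥ 3; the numerator fixes a_0 = 3, a_1 = 7, a_2 = 21.
Iterating: 3, 7, 21, 63, 189, 567, 1701, so a_6 = 1701.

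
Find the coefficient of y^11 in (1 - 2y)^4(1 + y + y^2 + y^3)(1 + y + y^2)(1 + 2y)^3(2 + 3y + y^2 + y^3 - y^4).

916

(1 - 2y)^4 has coefficients 1,-8,24,-32,16 for degrees 0…4.
(1 + y + y^2 + y^3) has coefficients 1,1,1,1,0,0,0,0,0,0,0,0 for degrees 0…11.
Multiplying by (1 + y + y^2) gives running coefficients 1,2,3,3,2,1,0,0,0,0,0,0 for degrees 0…11.
Multiplying by (1 + 2y)^3 gives running coefficients 1,8,27,53,72,73,54,28,8,0,0,0 for degrees 0…11.
Finally multiplying by (2 + 3y + y^2 + y^3 - y^4), the product of all factors after the first has coefficients 2,19,79,196,337,434,425,310,155,33,-18,-20 for degrees 0…11.
[y^11] = 1·(-20) − 8·(-18) + 24·33 − 32·155 + 16·310 = 916.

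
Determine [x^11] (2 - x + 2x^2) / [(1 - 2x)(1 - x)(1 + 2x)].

2047

The denominator gives the recurrence a_n = a_(n−1) + 4a_(n−2) − 4a_(n−3) for n ≥ 3; the numerator fixes a_0 = 2, a_1 = 1, a_2 = 11.
Iterating: 2, 1, 11, 7, 47, 31, 191, 127, 767, 511, 3071, 2047, so a_11 = 2047.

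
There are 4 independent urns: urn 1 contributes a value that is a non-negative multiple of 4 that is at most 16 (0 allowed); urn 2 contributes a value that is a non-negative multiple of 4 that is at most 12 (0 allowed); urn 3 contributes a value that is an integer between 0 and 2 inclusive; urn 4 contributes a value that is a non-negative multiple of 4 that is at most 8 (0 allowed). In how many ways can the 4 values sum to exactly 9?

6

The generating function for the choices is (1 + z⁴ + z⁸ + z¹² + z¹⁶)·(1 + z⁴ + z⁸ + z¹²)·(1 + z + z²)·(1 + z⁴ + z⁸); the count is [z⁹].
(1 + z⁴ + z⁸ + z¹² + z¹⁶) has coefficients 1,0,0,0,1,0,0,0,1,0 for degrees 0…9.
(1 + z⁴ + z⁸ + z¹²) has coefficients 1,0,0,0,1,0,0,0,1,0 for degrees 0…9.
Multiplying by (1 + z + z²) gives running coefficients 1,1,1,0,1,1,1,0,1,1 for degrees 0…9.
Finally multiplying by (1 + z⁴ + z⁸), the product of all factors after the first has coefficients 1,1,1,0,2,2,2,0,3,3 for degrees 0…9.
[z⁹] = 1·3 + 1·2 + 1·1 = 6.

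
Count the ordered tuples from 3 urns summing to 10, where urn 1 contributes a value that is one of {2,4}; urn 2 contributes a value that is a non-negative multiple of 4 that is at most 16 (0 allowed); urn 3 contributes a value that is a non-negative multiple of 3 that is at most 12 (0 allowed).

The generating function for the choices is (x^2 + x^4)·(1 + x^4 + x^8 + x^12 + x^16)·(1 + x^3 + x^6 + x^9 + x^12); the count is [x^10].
(x^2 + x^4) has coefficients 0,0,1,0,1 for degrees 0…4.
(1 + x^4 + x^8 + x^12 + x^16) has coefficients 1,0,0,0,1,0,0,0,1,0,0 for degrees 0…10.
Finally multiplying by (1 + x^3 + x^6 + x^9 + x^12), the product of all factors after the first has coefficients 1,0,0,1,1,0,1,1,1,1,1 for degrees 0…10.
[x^10] = 1·1 + 1·1 = 2.

2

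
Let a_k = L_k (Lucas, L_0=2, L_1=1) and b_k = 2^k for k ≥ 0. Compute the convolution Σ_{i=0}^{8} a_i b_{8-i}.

The convolution is the x^8 coefficient of A(x)B(x).
Σ = 2·256 + 1·128 + 3·64 + 4·32 + 7·16 + 11·8 + 18·4 + 29·2 + 47·1 = 1337.

1337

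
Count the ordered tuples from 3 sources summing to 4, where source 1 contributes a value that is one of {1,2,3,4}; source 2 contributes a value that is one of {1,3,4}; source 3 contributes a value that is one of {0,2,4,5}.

3

The generating function for the choices is (q + q² + q³ + q⁴)·(q + q³ + q⁴)·(1 + q² + q⁴ + q⁵); the count is [q⁴].
(q + q² + q³ + q⁴) has coefficients 0,1,1,1,1 for degrees 0…4.
(q + q³ + q⁴) has coefficients 0,1,0,1,1 for degrees 0…4.
Finally multiplying by (1 + q² + q⁴ + q⁵), the product of all factors after the first has coefficients 0,1,0,2,1 for degrees 0…4.
[q⁴] = 1·2 + 1·0 + 1·1 + 1·0 = 3.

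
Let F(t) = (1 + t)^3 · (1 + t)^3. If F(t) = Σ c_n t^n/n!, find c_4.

The EGF product rule gives c_4 = Σ_{k_1+k_2=4} C(4; k_1,k_2) · ∏ g_i(k_i), where (1+t)^3 gives the falling factorial (3)_k; (1+t)^3 gives the falling factorial (3)_k.
g_1(k) for k = 0…4: 1, 3, 6, 6, 0.
g_2(k) for k = 0…4: 1, 3, 6, 6, 0.
c_4 = Σ_k C(4,k)·g_1(k)·g_2(4−k) = 4·3·6 + 6·6·6 + 4·6·3 = 72 + 216 + 72 = 360.

360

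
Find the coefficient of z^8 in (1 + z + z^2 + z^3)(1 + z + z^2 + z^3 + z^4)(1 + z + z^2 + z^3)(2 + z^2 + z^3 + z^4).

52

(1 + z + z^2 + z^3) has coefficients 1,1,1,1 for degrees 0…3.
(1 + z + z^2 + z^3 + z^4) has coefficients 1,1,1,1,1,0,0,0,0 for degrees 0…8.
Multiplying by (1 + z + z^2 + z^3) gives running coefficients 1,2,3,4,4,3,2,1,0 for degrees 0…8.
Finally multiplying by (2 + z^2 + z^3 + z^4), the product of all factors after the first has coefficients 2,4,7,11,14,15,15,13,9 for degrees 0…8.
[z^8] = 1·9 + 1·13 + 1·15 + 1·15 = 52.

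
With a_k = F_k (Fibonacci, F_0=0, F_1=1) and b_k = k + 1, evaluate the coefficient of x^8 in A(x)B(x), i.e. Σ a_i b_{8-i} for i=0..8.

Write out a_i and b_{8-i} for i = 0,…,8 and sum the products.
Σ = 0·9 + 1·8 + 1·7 + 2·6 + 3·5 + 5·4 + 8·3 + 13·2 + 21·1 = 133.

133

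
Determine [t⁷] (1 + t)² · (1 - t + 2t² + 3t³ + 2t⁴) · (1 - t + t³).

(1 + t)² has coefficients 1,2,1 for degrees 0…2.
(1 - t + 2t² + 3t³ + 2t⁴) has coefficients 1,-1,2,3,2,0,0,0 for degrees 0…7.
Finally multiplying by (1 - t + t³), the product of all factors after the first has coefficients 1,-2,3,2,-2,0,3,2 for degrees 0…7.
[t⁷] = 1·2 + 2·3 + 1·0 = 8.

8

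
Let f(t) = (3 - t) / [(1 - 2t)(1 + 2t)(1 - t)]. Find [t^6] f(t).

Partial fractions give a closed form: a_n = (5/2)·2^n + (7/6)·(-2)^n + (-2/3)·1^n.
At n = 6: a_6 = 234.

234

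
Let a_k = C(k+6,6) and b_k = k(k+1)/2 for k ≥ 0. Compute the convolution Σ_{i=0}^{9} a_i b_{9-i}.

24310

This is [x^9] in the product of the two ordinary generating functions.
Σ = 1·45 + 7·36 + 28·28 + 84·21 + 210·15 + 462·10 + 924·6 + 1716·3 + 3003·1 + 5005·0 = 24310.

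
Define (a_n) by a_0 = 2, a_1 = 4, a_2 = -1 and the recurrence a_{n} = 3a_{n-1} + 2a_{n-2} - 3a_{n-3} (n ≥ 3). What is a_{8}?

The ordinary generating function has denominator 1 - 3q - 2q^2 + 3q^3.
Iterating the recurrence: a_0,…,a_{8} = 2, 4, -1, -1, -17, -50, -181, -592, -1988.

-1988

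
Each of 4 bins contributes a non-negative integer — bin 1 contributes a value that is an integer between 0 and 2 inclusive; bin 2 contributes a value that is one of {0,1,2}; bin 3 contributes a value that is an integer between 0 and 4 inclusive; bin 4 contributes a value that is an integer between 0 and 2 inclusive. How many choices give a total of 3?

The generating function for the choices is (1 + z + z²)·(1 + z + z²)·(1 + z + z² + z³ + z⁴)·(1 + z + z²); the count is [z³].
(1 + z + z²) has coefficients 1,1,1 for degrees 0…2.
(1 + z + z²) has coefficients 1,1,1,0 for degrees 0…3.
Multiplying by (1 + z + z² + z³ + z⁴) gives running coefficients 1,2,3,3 for degrees 0…3.
Finally multiplying by (1 + z + z²), the product of all factors after the first has coefficients 1,3,6,8 for degrees 0…3.
[z³] = 1·8 + 1·6 + 1·3 = 17.

17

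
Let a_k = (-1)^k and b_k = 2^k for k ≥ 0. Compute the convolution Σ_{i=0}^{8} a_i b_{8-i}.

The convolution is the t^8 coefficient of A(t)B(t).
Σ = 1·256 − 1·128 + 1·64 − 1·32 + 1·16 − 1·8 + 1·4 − 1·2 + 1·1 = 171.

171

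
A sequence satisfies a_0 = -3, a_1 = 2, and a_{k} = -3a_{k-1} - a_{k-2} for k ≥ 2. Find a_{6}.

The ordinary generating function has denominator 1 + 3z + z^2.
Iterating the recurrence: a_0,…,a_{6} = -3, 2, -3, 7, -18, 47, -123.

-123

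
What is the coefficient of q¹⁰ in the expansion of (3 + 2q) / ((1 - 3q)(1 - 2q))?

641347

Partial fractions give a closed form: a_n = (11)·3^n + (-8)·2^n.
At n = 10: a_10 = 641347.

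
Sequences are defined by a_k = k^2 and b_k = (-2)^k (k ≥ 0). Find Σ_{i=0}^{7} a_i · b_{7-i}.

29

The convolution is the t^7 coefficient of A(t)B(t).
Σ = 0·(-128) + 1·64 + 4·(-32) + 9·16 + 16·(-8) + 25·4 + 36·(-2) + 49·1 = 29.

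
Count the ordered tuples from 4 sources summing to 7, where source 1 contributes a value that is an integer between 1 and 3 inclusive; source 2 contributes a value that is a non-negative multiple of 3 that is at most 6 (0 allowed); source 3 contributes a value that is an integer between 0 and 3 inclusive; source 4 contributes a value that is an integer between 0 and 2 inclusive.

12

The generating function for the choices is (y + y² + y³)·(1 + y³ + y⁶)·(1 + y + y² + y³)·(1 + y + y²); the count is [y⁷].
(y + y² + y³) has coefficients 0,1,1,1 for degrees 0…3.
(1 + y³ + y⁶) has coefficients 1,0,0,1,0,0,1,0 for degrees 0…7.
Multiplying by (1 + y + y² + y³) gives running coefficients 1,1,1,2,1,1,2,1 for degrees 0…7.
Finally multiplying by (1 + y + y²), the product of all factors after the first has coefficients 1,2,3,4,4,4,4,4 for degrees 0…7.
[y⁷] = 1·4 + 1·4 + 1·4 = 12.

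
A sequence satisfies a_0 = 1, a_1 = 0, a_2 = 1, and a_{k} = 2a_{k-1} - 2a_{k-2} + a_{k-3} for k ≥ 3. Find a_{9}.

3

The ordinary generating function has denominator 1 - 2z + 2z^2 - z^3.
Iterating the recurrence: a_0,…,a_{9} = 1, 0, 1, 3, 4, 3, 1, 0, 1, 3.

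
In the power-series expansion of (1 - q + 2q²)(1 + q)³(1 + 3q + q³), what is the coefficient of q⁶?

10

(1 - q + 2q²) has coefficients 1,-1,2 for degrees 0…2.
(1 + q)³ has coefficients 1,3,3,1,0,0,0 for degrees 0…6.
Finally multiplying by (1 + 3q + q³), the product of all factors after the first has coefficients 1,6,12,11,6,3,1 for degrees 0…6.
[q⁶] = 1·1 − 1·3 + 2·6 = 10.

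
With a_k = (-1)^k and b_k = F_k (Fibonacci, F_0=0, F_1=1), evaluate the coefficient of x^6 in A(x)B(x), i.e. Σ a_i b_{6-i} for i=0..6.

This is [x^6] in the product of the two ordinary generating functions.
Σ = 1·8 − 1·5 + 1·3 − 1·2 + 1·1 − 1·1 + 1·0 = 4.

4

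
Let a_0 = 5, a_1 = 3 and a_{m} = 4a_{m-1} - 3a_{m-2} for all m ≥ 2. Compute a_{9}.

The ordinary generating function has denominator 1 - 4z + 3z^2.
Iterating the recurrence: a_0,…,a_{9} = 5, 3, -3, -21, -75, -237, -723, -2181, -6555, -19677.

-19677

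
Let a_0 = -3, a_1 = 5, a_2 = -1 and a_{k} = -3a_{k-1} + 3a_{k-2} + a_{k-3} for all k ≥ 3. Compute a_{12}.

-1717563

The ordinary generating function has denominator 1 + 3q - 3q^2 - q^3.
Iterating the recurrence: a_0,…,a_{12} = -3, 5, -1, 15, -43, 173, -633, 2375, -8851, 33045, -123313, 460223, -1717563.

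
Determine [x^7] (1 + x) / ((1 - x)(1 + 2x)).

-42

Partial fractions give a closed form: a_n = (2/3)·1^n + (1/3)·(-2)^n.
At n = 7: a_7 = -42.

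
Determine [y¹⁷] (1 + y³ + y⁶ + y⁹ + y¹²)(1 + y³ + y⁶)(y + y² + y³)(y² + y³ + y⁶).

(1 + y³ + y⁶ + y⁹ + y¹²) has coefficients 1,0,0,1,0,0,1,0,0,1,0,0,1 for degrees 0…12.
(1 + y³ + y⁶) has coefficients 1,0,0,1,0,0,1,0,0,0,0,0,0,0,0,0,0,0 for degrees 0…17.
Multiplying by (y + y² + y³) gives running coefficients 0,1,1,1,1,1,1,1,1,1,0,0,0,0,0,0,0,0 for degrees 0…17.
Finally multiplying by (y² + y³ + y⁶), the product of all factors after the first has coefficients 0,0,0,1,2,2,2,3,3,3,3,3,2,1,1,1,0,0 for degrees 0…17.
[y¹⁷] = 1·0 + 1·1 + 1·3 + 1·3 + 1·2 = 9.

9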